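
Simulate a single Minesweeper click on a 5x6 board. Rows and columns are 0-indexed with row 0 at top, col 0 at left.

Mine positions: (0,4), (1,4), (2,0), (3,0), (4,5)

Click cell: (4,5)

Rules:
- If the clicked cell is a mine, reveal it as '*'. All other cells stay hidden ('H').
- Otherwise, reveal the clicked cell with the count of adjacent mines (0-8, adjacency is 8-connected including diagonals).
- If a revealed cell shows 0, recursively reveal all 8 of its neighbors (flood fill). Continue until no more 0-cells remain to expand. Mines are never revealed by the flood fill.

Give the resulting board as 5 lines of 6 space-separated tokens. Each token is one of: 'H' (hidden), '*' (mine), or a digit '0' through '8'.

H H H H H H
H H H H H H
H H H H H H
H H H H H H
H H H H H *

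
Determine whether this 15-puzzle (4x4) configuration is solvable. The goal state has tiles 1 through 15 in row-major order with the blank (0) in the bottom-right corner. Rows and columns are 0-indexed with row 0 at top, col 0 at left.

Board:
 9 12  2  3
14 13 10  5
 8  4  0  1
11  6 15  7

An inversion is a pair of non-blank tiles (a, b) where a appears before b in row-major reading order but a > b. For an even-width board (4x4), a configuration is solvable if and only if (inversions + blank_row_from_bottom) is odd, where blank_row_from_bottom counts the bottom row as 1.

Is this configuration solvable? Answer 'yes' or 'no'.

Inversions: 53
Blank is in row 2 (0-indexed from top), which is row 2 counting from the bottom (bottom = 1).
53 + 2 = 55, which is odd, so the puzzle is solvable.

Answer: yes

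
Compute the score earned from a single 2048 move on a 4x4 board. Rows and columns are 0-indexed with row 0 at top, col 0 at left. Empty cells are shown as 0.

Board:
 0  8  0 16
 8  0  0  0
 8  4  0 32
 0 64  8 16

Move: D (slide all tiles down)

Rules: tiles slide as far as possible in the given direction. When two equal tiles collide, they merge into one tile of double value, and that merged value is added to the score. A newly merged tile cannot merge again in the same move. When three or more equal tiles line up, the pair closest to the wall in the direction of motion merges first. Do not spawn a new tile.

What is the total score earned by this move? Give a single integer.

Slide down:
col 0: [0, 8, 8, 0] -> [0, 0, 0, 16]  score +16 (running 16)
col 1: [8, 0, 4, 64] -> [0, 8, 4, 64]  score +0 (running 16)
col 2: [0, 0, 0, 8] -> [0, 0, 0, 8]  score +0 (running 16)
col 3: [16, 0, 32, 16] -> [0, 16, 32, 16]  score +0 (running 16)
Board after move:
 0  0  0  0
 0  8  0 16
 0  4  0 32
16 64  8 16

Answer: 16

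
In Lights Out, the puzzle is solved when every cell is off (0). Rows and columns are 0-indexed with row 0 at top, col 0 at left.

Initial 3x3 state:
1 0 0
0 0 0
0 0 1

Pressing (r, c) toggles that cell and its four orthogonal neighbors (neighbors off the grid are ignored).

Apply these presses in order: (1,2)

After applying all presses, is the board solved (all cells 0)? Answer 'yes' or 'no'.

After press 1 at (1,2):
1 0 1
0 1 1
0 0 0

Lights still on: 4

Answer: no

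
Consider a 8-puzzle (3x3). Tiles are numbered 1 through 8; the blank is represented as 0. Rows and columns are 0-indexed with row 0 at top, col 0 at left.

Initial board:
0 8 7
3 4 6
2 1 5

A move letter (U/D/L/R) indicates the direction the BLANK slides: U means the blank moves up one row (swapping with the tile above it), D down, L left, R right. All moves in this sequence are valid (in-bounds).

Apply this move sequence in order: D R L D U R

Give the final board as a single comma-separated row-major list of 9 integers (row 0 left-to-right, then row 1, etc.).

Answer: 3, 8, 7, 4, 0, 6, 2, 1, 5

Derivation:
After move 1 (D):
3 8 7
0 4 6
2 1 5

After move 2 (R):
3 8 7
4 0 6
2 1 5

After move 3 (L):
3 8 7
0 4 6
2 1 5

After move 4 (D):
3 8 7
2 4 6
0 1 5

After move 5 (U):
3 8 7
0 4 6
2 1 5

After move 6 (R):
3 8 7
4 0 6
2 1 5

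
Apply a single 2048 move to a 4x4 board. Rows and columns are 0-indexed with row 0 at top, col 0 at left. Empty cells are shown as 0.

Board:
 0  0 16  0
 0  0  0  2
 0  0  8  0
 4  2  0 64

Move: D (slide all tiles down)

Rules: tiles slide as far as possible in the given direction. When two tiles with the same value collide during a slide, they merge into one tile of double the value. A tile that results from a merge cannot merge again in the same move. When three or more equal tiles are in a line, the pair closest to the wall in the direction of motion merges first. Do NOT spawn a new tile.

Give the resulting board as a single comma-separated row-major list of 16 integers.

Answer: 0, 0, 0, 0, 0, 0, 0, 0, 0, 0, 16, 2, 4, 2, 8, 64

Derivation:
Slide down:
col 0: [0, 0, 0, 4] -> [0, 0, 0, 4]
col 1: [0, 0, 0, 2] -> [0, 0, 0, 2]
col 2: [16, 0, 8, 0] -> [0, 0, 16, 8]
col 3: [0, 2, 0, 64] -> [0, 0, 2, 64]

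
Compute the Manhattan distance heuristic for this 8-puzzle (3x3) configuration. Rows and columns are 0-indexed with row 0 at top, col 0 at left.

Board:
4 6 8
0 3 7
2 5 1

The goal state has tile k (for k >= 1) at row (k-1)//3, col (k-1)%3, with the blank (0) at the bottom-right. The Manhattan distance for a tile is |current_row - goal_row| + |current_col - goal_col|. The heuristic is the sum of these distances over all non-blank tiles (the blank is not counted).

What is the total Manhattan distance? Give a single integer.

Answer: 19

Derivation:
Tile 4: (0,0)->(1,0) = 1
Tile 6: (0,1)->(1,2) = 2
Tile 8: (0,2)->(2,1) = 3
Tile 3: (1,1)->(0,2) = 2
Tile 7: (1,2)->(2,0) = 3
Tile 2: (2,0)->(0,1) = 3
Tile 5: (2,1)->(1,1) = 1
Tile 1: (2,2)->(0,0) = 4
Sum: 1 + 2 + 3 + 2 + 3 + 3 + 1 + 4 = 19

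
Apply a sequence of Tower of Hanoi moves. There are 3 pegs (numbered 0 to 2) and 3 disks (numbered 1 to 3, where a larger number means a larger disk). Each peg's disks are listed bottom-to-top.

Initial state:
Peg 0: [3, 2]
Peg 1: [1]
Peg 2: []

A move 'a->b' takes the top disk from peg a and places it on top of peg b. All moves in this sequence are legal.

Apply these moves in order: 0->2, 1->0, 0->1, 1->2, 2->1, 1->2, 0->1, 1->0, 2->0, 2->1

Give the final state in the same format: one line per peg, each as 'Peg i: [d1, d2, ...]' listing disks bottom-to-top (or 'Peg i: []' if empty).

Answer: Peg 0: [3, 1]
Peg 1: [2]
Peg 2: []

Derivation:
After move 1 (0->2):
Peg 0: [3]
Peg 1: [1]
Peg 2: [2]

After move 2 (1->0):
Peg 0: [3, 1]
Peg 1: []
Peg 2: [2]

After move 3 (0->1):
Peg 0: [3]
Peg 1: [1]
Peg 2: [2]

After move 4 (1->2):
Peg 0: [3]
Peg 1: []
Peg 2: [2, 1]

After move 5 (2->1):
Peg 0: [3]
Peg 1: [1]
Peg 2: [2]

After move 6 (1->2):
Peg 0: [3]
Peg 1: []
Peg 2: [2, 1]

After move 7 (0->1):
Peg 0: []
Peg 1: [3]
Peg 2: [2, 1]

After move 8 (1->0):
Peg 0: [3]
Peg 1: []
Peg 2: [2, 1]

After move 9 (2->0):
Peg 0: [3, 1]
Peg 1: []
Peg 2: [2]

After move 10 (2->1):
Peg 0: [3, 1]
Peg 1: [2]
Peg 2: []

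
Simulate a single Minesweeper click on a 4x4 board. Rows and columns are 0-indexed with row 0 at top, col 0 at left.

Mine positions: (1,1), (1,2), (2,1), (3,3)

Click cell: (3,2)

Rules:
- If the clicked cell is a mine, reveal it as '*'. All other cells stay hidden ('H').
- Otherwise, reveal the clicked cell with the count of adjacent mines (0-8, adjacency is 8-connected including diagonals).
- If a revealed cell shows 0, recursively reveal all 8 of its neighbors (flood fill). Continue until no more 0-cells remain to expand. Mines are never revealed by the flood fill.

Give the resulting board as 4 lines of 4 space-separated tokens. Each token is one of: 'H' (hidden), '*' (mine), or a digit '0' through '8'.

H H H H
H H H H
H H H H
H H 2 H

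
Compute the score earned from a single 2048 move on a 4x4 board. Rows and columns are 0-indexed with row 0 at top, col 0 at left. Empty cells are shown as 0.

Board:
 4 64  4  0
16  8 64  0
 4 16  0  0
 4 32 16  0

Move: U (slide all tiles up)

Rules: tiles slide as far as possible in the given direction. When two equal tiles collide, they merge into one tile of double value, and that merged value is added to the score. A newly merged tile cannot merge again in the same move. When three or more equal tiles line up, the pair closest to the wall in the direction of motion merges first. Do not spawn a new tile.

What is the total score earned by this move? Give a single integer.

Answer: 8

Derivation:
Slide up:
col 0: [4, 16, 4, 4] -> [4, 16, 8, 0]  score +8 (running 8)
col 1: [64, 8, 16, 32] -> [64, 8, 16, 32]  score +0 (running 8)
col 2: [4, 64, 0, 16] -> [4, 64, 16, 0]  score +0 (running 8)
col 3: [0, 0, 0, 0] -> [0, 0, 0, 0]  score +0 (running 8)
Board after move:
 4 64  4  0
16  8 64  0
 8 16 16  0
 0 32  0  0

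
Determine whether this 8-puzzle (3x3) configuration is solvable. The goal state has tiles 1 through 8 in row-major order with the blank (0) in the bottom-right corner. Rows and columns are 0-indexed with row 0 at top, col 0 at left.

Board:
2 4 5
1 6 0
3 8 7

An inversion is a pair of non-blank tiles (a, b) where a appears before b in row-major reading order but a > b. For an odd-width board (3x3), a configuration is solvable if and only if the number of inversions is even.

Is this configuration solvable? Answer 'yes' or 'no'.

Answer: no

Derivation:
Inversions (pairs i<j in row-major order where tile[i] > tile[j] > 0): 7
7 is odd, so the puzzle is not solvable.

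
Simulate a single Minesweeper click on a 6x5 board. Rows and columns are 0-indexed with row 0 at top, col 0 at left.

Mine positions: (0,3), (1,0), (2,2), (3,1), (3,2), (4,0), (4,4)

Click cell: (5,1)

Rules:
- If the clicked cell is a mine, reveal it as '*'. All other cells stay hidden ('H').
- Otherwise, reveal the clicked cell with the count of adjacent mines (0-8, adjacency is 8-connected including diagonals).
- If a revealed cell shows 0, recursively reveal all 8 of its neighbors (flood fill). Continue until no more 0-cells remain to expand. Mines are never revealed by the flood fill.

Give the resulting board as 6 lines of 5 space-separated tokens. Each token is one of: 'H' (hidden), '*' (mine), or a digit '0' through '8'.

H H H H H
H H H H H
H H H H H
H H H H H
H H H H H
H 1 H H H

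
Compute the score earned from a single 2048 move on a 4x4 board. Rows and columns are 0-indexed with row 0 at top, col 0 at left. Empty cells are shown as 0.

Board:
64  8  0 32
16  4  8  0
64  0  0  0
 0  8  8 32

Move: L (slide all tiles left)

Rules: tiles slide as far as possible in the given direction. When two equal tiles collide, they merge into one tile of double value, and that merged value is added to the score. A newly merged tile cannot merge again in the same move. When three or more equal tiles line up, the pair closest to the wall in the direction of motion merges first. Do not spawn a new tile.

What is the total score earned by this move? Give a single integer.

Answer: 16

Derivation:
Slide left:
row 0: [64, 8, 0, 32] -> [64, 8, 32, 0]  score +0 (running 0)
row 1: [16, 4, 8, 0] -> [16, 4, 8, 0]  score +0 (running 0)
row 2: [64, 0, 0, 0] -> [64, 0, 0, 0]  score +0 (running 0)
row 3: [0, 8, 8, 32] -> [16, 32, 0, 0]  score +16 (running 16)
Board after move:
64  8 32  0
16  4  8  0
64  0  0  0
16 32  0  0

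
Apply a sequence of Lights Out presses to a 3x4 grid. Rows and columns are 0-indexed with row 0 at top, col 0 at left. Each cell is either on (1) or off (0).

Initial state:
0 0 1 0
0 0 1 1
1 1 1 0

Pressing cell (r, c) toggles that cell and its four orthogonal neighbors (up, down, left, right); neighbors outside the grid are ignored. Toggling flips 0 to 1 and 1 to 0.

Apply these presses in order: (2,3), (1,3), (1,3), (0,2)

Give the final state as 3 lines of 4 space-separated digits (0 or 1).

Answer: 0 1 0 1
0 0 0 0
1 1 0 1

Derivation:
After press 1 at (2,3):
0 0 1 0
0 0 1 0
1 1 0 1

After press 2 at (1,3):
0 0 1 1
0 0 0 1
1 1 0 0

After press 3 at (1,3):
0 0 1 0
0 0 1 0
1 1 0 1

After press 4 at (0,2):
0 1 0 1
0 0 0 0
1 1 0 1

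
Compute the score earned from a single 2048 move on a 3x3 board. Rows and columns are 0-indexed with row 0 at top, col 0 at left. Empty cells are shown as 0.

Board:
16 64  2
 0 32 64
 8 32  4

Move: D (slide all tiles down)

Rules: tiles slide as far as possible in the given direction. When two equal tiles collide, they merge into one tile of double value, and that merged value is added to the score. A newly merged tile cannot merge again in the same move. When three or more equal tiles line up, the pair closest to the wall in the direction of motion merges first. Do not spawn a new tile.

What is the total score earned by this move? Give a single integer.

Answer: 64

Derivation:
Slide down:
col 0: [16, 0, 8] -> [0, 16, 8]  score +0 (running 0)
col 1: [64, 32, 32] -> [0, 64, 64]  score +64 (running 64)
col 2: [2, 64, 4] -> [2, 64, 4]  score +0 (running 64)
Board after move:
 0  0  2
16 64 64
 8 64  4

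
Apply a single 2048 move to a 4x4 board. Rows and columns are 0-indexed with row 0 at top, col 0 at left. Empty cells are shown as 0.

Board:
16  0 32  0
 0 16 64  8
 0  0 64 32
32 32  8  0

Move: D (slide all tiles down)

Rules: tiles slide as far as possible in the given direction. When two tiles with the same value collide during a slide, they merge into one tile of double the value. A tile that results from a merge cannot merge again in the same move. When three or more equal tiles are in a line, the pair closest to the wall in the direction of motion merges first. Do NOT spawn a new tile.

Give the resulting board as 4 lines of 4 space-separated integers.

Slide down:
col 0: [16, 0, 0, 32] -> [0, 0, 16, 32]
col 1: [0, 16, 0, 32] -> [0, 0, 16, 32]
col 2: [32, 64, 64, 8] -> [0, 32, 128, 8]
col 3: [0, 8, 32, 0] -> [0, 0, 8, 32]

Answer:   0   0   0   0
  0   0  32   0
 16  16 128   8
 32  32   8  32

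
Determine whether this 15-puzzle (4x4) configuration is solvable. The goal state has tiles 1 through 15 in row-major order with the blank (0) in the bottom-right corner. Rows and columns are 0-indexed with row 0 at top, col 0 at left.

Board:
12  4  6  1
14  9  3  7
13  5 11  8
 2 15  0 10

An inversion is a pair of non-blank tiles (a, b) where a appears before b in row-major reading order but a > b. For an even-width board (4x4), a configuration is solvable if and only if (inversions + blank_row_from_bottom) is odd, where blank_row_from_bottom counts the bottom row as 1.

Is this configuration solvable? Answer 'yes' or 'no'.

Inversions: 46
Blank is in row 3 (0-indexed from top), which is row 1 counting from the bottom (bottom = 1).
46 + 1 = 47, which is odd, so the puzzle is solvable.

Answer: yes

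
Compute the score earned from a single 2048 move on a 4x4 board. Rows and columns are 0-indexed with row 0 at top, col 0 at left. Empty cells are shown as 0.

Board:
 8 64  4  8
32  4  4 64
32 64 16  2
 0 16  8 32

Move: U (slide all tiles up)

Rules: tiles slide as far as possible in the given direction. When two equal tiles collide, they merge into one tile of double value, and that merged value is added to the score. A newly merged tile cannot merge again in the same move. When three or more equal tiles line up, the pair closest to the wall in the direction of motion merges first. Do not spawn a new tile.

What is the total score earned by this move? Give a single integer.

Slide up:
col 0: [8, 32, 32, 0] -> [8, 64, 0, 0]  score +64 (running 64)
col 1: [64, 4, 64, 16] -> [64, 4, 64, 16]  score +0 (running 64)
col 2: [4, 4, 16, 8] -> [8, 16, 8, 0]  score +8 (running 72)
col 3: [8, 64, 2, 32] -> [8, 64, 2, 32]  score +0 (running 72)
Board after move:
 8 64  8  8
64  4 16 64
 0 64  8  2
 0 16  0 32

Answer: 72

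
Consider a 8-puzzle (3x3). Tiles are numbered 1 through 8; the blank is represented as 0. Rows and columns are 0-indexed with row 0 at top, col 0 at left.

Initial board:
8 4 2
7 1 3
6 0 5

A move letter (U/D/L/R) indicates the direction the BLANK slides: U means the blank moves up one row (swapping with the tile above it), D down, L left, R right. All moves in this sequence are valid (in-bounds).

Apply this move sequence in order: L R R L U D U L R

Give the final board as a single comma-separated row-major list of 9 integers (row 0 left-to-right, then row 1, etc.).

After move 1 (L):
8 4 2
7 1 3
0 6 5

After move 2 (R):
8 4 2
7 1 3
6 0 5

After move 3 (R):
8 4 2
7 1 3
6 5 0

After move 4 (L):
8 4 2
7 1 3
6 0 5

After move 5 (U):
8 4 2
7 0 3
6 1 5

After move 6 (D):
8 4 2
7 1 3
6 0 5

After move 7 (U):
8 4 2
7 0 3
6 1 5

After move 8 (L):
8 4 2
0 7 3
6 1 5

After move 9 (R):
8 4 2
7 0 3
6 1 5

Answer: 8, 4, 2, 7, 0, 3, 6, 1, 5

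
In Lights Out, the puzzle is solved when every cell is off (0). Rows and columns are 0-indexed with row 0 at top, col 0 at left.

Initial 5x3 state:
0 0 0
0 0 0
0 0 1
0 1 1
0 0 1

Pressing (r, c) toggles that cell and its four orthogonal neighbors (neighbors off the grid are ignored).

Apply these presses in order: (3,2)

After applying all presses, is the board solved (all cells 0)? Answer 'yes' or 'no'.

After press 1 at (3,2):
0 0 0
0 0 0
0 0 0
0 0 0
0 0 0

Lights still on: 0

Answer: yes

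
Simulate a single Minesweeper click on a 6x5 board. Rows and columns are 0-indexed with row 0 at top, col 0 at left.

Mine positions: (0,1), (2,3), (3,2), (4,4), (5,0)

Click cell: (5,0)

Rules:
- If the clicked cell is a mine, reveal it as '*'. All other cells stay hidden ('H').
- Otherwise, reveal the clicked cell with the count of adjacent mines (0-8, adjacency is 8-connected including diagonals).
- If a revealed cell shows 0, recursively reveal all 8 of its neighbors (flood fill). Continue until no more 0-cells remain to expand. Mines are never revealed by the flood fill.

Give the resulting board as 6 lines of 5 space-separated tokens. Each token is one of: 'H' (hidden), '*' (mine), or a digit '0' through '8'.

H H H H H
H H H H H
H H H H H
H H H H H
H H H H H
* H H H H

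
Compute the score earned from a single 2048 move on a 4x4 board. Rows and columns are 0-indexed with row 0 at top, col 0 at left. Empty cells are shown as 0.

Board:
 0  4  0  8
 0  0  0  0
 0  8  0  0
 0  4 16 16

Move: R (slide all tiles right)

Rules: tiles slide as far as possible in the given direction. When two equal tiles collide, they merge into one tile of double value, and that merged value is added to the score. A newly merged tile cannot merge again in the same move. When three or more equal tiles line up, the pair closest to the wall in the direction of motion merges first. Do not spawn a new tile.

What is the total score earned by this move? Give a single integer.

Answer: 32

Derivation:
Slide right:
row 0: [0, 4, 0, 8] -> [0, 0, 4, 8]  score +0 (running 0)
row 1: [0, 0, 0, 0] -> [0, 0, 0, 0]  score +0 (running 0)
row 2: [0, 8, 0, 0] -> [0, 0, 0, 8]  score +0 (running 0)
row 3: [0, 4, 16, 16] -> [0, 0, 4, 32]  score +32 (running 32)
Board after move:
 0  0  4  8
 0  0  0  0
 0  0  0  8
 0  0  4 32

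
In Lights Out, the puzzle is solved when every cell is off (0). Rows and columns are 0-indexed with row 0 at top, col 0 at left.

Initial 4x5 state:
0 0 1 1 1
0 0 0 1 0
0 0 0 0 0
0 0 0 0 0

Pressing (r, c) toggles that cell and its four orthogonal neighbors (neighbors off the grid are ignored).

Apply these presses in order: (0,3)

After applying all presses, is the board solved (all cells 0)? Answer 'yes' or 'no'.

Answer: yes

Derivation:
After press 1 at (0,3):
0 0 0 0 0
0 0 0 0 0
0 0 0 0 0
0 0 0 0 0

Lights still on: 0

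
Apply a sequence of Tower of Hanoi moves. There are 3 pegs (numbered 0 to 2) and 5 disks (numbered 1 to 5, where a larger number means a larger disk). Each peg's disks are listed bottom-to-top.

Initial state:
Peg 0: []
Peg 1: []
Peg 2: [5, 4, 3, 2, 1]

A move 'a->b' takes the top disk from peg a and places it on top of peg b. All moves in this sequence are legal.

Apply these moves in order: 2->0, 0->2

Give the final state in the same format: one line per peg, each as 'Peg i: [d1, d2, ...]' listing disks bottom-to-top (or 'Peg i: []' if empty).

Answer: Peg 0: []
Peg 1: []
Peg 2: [5, 4, 3, 2, 1]

Derivation:
After move 1 (2->0):
Peg 0: [1]
Peg 1: []
Peg 2: [5, 4, 3, 2]

After move 2 (0->2):
Peg 0: []
Peg 1: []
Peg 2: [5, 4, 3, 2, 1]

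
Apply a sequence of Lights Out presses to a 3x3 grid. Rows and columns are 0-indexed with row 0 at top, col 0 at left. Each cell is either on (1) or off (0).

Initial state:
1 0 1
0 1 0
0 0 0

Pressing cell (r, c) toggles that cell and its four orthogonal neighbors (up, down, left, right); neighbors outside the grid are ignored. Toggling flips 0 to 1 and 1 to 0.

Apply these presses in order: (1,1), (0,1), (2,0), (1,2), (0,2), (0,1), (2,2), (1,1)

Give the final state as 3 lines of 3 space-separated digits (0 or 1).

Answer: 1 1 1
1 0 1
1 0 0

Derivation:
After press 1 at (1,1):
1 1 1
1 0 1
0 1 0

After press 2 at (0,1):
0 0 0
1 1 1
0 1 0

After press 3 at (2,0):
0 0 0
0 1 1
1 0 0

After press 4 at (1,2):
0 0 1
0 0 0
1 0 1

After press 5 at (0,2):
0 1 0
0 0 1
1 0 1

After press 6 at (0,1):
1 0 1
0 1 1
1 0 1

After press 7 at (2,2):
1 0 1
0 1 0
1 1 0

After press 8 at (1,1):
1 1 1
1 0 1
1 0 0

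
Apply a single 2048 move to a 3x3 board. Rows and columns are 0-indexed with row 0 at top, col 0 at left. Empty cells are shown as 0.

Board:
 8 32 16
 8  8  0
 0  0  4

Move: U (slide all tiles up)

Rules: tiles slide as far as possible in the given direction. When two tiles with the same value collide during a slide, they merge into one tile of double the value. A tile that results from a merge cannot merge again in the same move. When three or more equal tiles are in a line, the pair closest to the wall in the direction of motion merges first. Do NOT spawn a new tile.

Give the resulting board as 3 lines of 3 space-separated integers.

Slide up:
col 0: [8, 8, 0] -> [16, 0, 0]
col 1: [32, 8, 0] -> [32, 8, 0]
col 2: [16, 0, 4] -> [16, 4, 0]

Answer: 16 32 16
 0  8  4
 0  0  0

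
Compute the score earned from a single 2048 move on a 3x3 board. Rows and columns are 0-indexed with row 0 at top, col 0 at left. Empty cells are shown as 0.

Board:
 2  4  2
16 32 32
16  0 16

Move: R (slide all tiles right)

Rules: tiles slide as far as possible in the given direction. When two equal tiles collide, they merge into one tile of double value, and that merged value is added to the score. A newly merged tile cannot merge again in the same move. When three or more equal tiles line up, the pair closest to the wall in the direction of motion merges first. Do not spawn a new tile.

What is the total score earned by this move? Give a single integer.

Slide right:
row 0: [2, 4, 2] -> [2, 4, 2]  score +0 (running 0)
row 1: [16, 32, 32] -> [0, 16, 64]  score +64 (running 64)
row 2: [16, 0, 16] -> [0, 0, 32]  score +32 (running 96)
Board after move:
 2  4  2
 0 16 64
 0  0 32

Answer: 96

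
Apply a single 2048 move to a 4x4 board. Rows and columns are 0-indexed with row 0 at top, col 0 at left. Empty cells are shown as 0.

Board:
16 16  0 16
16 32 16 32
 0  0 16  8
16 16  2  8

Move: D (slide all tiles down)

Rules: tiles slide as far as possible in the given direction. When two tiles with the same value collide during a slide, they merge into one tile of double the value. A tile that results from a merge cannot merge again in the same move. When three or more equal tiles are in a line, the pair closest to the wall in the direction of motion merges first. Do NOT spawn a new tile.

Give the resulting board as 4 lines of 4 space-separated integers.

Slide down:
col 0: [16, 16, 0, 16] -> [0, 0, 16, 32]
col 1: [16, 32, 0, 16] -> [0, 16, 32, 16]
col 2: [0, 16, 16, 2] -> [0, 0, 32, 2]
col 3: [16, 32, 8, 8] -> [0, 16, 32, 16]

Answer:  0  0  0  0
 0 16  0 16
16 32 32 32
32 16  2 16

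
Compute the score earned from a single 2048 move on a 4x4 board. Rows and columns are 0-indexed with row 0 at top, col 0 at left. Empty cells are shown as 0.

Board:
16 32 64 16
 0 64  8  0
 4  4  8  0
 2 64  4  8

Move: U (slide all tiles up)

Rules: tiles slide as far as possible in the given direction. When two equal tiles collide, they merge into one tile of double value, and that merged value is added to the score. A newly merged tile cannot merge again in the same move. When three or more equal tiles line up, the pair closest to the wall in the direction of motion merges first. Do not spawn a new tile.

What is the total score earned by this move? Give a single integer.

Slide up:
col 0: [16, 0, 4, 2] -> [16, 4, 2, 0]  score +0 (running 0)
col 1: [32, 64, 4, 64] -> [32, 64, 4, 64]  score +0 (running 0)
col 2: [64, 8, 8, 4] -> [64, 16, 4, 0]  score +16 (running 16)
col 3: [16, 0, 0, 8] -> [16, 8, 0, 0]  score +0 (running 16)
Board after move:
16 32 64 16
 4 64 16  8
 2  4  4  0
 0 64  0  0

Answer: 16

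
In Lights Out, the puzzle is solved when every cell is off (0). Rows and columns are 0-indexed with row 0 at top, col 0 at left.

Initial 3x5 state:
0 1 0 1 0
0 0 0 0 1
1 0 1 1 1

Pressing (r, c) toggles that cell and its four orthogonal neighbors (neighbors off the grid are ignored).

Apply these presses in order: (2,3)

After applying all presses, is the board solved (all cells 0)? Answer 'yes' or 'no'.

After press 1 at (2,3):
0 1 0 1 0
0 0 0 1 1
1 0 0 0 0

Lights still on: 5

Answer: no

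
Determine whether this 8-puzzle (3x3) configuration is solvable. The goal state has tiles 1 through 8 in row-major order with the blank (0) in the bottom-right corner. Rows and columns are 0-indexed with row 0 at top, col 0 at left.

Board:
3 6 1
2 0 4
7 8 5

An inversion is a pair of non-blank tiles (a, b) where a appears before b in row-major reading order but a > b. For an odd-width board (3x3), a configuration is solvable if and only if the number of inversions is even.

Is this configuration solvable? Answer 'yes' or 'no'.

Answer: yes

Derivation:
Inversions (pairs i<j in row-major order where tile[i] > tile[j] > 0): 8
8 is even, so the puzzle is solvable.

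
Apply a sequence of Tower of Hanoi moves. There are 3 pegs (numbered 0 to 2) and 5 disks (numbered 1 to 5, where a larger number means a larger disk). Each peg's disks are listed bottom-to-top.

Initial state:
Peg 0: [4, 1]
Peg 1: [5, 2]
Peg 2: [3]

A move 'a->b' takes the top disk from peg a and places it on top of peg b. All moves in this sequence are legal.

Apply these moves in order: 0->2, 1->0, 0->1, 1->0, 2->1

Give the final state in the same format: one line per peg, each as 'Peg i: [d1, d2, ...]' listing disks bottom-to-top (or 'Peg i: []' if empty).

After move 1 (0->2):
Peg 0: [4]
Peg 1: [5, 2]
Peg 2: [3, 1]

After move 2 (1->0):
Peg 0: [4, 2]
Peg 1: [5]
Peg 2: [3, 1]

After move 3 (0->1):
Peg 0: [4]
Peg 1: [5, 2]
Peg 2: [3, 1]

After move 4 (1->0):
Peg 0: [4, 2]
Peg 1: [5]
Peg 2: [3, 1]

After move 5 (2->1):
Peg 0: [4, 2]
Peg 1: [5, 1]
Peg 2: [3]

Answer: Peg 0: [4, 2]
Peg 1: [5, 1]
Peg 2: [3]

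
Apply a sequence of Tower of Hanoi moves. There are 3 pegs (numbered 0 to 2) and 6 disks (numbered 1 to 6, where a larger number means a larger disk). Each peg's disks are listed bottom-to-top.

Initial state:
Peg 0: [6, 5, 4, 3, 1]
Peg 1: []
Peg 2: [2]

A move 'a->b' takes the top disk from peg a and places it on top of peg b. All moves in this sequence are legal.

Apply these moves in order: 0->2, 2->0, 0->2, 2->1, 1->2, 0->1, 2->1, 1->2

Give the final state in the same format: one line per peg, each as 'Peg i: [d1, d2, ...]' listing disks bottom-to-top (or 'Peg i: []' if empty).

Answer: Peg 0: [6, 5, 4]
Peg 1: [3]
Peg 2: [2, 1]

Derivation:
After move 1 (0->2):
Peg 0: [6, 5, 4, 3]
Peg 1: []
Peg 2: [2, 1]

After move 2 (2->0):
Peg 0: [6, 5, 4, 3, 1]
Peg 1: []
Peg 2: [2]

After move 3 (0->2):
Peg 0: [6, 5, 4, 3]
Peg 1: []
Peg 2: [2, 1]

After move 4 (2->1):
Peg 0: [6, 5, 4, 3]
Peg 1: [1]
Peg 2: [2]

After move 5 (1->2):
Peg 0: [6, 5, 4, 3]
Peg 1: []
Peg 2: [2, 1]

After move 6 (0->1):
Peg 0: [6, 5, 4]
Peg 1: [3]
Peg 2: [2, 1]

After move 7 (2->1):
Peg 0: [6, 5, 4]
Peg 1: [3, 1]
Peg 2: [2]

After move 8 (1->2):
Peg 0: [6, 5, 4]
Peg 1: [3]
Peg 2: [2, 1]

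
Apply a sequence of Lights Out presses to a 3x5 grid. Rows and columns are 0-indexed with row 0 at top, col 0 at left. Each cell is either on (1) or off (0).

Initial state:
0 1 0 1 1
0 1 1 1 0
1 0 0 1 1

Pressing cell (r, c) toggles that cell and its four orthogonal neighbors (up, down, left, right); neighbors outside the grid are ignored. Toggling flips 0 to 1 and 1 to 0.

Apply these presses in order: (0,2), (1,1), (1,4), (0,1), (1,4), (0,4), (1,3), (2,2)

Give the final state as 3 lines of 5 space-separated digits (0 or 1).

After press 1 at (0,2):
0 0 1 0 1
0 1 0 1 0
1 0 0 1 1

After press 2 at (1,1):
0 1 1 0 1
1 0 1 1 0
1 1 0 1 1

After press 3 at (1,4):
0 1 1 0 0
1 0 1 0 1
1 1 0 1 0

After press 4 at (0,1):
1 0 0 0 0
1 1 1 0 1
1 1 0 1 0

After press 5 at (1,4):
1 0 0 0 1
1 1 1 1 0
1 1 0 1 1

After press 6 at (0,4):
1 0 0 1 0
1 1 1 1 1
1 1 0 1 1

After press 7 at (1,3):
1 0 0 0 0
1 1 0 0 0
1 1 0 0 1

After press 8 at (2,2):
1 0 0 0 0
1 1 1 0 0
1 0 1 1 1

Answer: 1 0 0 0 0
1 1 1 0 0
1 0 1 1 1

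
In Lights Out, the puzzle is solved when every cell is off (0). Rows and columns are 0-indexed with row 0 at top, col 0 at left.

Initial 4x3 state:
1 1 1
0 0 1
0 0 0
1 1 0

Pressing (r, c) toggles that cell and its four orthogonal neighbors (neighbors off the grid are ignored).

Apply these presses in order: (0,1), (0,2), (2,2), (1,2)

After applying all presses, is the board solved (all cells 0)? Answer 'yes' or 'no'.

After press 1 at (0,1):
0 0 0
0 1 1
0 0 0
1 1 0

After press 2 at (0,2):
0 1 1
0 1 0
0 0 0
1 1 0

After press 3 at (2,2):
0 1 1
0 1 1
0 1 1
1 1 1

After press 4 at (1,2):
0 1 0
0 0 0
0 1 0
1 1 1

Lights still on: 5

Answer: no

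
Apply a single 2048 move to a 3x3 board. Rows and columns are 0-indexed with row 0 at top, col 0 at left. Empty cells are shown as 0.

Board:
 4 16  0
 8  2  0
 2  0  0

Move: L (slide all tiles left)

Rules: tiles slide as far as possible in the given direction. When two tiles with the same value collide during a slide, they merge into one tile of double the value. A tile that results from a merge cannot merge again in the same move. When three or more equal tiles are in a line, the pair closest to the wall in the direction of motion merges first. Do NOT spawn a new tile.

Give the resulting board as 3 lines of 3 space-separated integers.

Slide left:
row 0: [4, 16, 0] -> [4, 16, 0]
row 1: [8, 2, 0] -> [8, 2, 0]
row 2: [2, 0, 0] -> [2, 0, 0]

Answer:  4 16  0
 8  2  0
 2  0  0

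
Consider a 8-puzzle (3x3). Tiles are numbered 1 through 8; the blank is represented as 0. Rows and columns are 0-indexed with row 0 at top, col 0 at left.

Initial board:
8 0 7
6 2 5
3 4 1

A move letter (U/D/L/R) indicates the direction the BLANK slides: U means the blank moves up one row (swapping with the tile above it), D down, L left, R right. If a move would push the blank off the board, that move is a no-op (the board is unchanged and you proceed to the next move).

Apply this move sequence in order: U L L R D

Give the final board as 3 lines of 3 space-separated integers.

After move 1 (U):
8 0 7
6 2 5
3 4 1

After move 2 (L):
0 8 7
6 2 5
3 4 1

After move 3 (L):
0 8 7
6 2 5
3 4 1

After move 4 (R):
8 0 7
6 2 5
3 4 1

After move 5 (D):
8 2 7
6 0 5
3 4 1

Answer: 8 2 7
6 0 5
3 4 1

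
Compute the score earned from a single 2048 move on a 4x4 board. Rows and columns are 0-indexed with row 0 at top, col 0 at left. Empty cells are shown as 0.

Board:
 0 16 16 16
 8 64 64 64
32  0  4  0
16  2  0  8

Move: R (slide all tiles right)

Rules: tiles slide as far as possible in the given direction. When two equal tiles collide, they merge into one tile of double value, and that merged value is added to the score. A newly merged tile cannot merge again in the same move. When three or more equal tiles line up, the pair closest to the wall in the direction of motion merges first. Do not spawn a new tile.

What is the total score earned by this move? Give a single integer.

Answer: 160

Derivation:
Slide right:
row 0: [0, 16, 16, 16] -> [0, 0, 16, 32]  score +32 (running 32)
row 1: [8, 64, 64, 64] -> [0, 8, 64, 128]  score +128 (running 160)
row 2: [32, 0, 4, 0] -> [0, 0, 32, 4]  score +0 (running 160)
row 3: [16, 2, 0, 8] -> [0, 16, 2, 8]  score +0 (running 160)
Board after move:
  0   0  16  32
  0   8  64 128
  0   0  32   4
  0  16   2   8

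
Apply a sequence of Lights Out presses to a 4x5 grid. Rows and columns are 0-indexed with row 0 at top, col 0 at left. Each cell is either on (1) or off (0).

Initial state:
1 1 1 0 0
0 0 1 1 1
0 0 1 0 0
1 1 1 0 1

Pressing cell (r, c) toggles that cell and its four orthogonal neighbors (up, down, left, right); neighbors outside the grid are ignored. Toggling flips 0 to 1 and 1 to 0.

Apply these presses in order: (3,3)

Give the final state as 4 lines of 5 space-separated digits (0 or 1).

Answer: 1 1 1 0 0
0 0 1 1 1
0 0 1 1 0
1 1 0 1 0

Derivation:
After press 1 at (3,3):
1 1 1 0 0
0 0 1 1 1
0 0 1 1 0
1 1 0 1 0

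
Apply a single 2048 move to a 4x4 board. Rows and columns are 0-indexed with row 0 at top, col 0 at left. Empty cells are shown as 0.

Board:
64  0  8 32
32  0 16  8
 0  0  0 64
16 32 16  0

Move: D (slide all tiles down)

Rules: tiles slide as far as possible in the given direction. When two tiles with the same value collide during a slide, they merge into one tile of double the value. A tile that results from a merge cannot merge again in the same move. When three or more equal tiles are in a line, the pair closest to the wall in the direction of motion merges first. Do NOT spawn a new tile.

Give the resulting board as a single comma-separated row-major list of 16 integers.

Answer: 0, 0, 0, 0, 64, 0, 0, 32, 32, 0, 8, 8, 16, 32, 32, 64

Derivation:
Slide down:
col 0: [64, 32, 0, 16] -> [0, 64, 32, 16]
col 1: [0, 0, 0, 32] -> [0, 0, 0, 32]
col 2: [8, 16, 0, 16] -> [0, 0, 8, 32]
col 3: [32, 8, 64, 0] -> [0, 32, 8, 64]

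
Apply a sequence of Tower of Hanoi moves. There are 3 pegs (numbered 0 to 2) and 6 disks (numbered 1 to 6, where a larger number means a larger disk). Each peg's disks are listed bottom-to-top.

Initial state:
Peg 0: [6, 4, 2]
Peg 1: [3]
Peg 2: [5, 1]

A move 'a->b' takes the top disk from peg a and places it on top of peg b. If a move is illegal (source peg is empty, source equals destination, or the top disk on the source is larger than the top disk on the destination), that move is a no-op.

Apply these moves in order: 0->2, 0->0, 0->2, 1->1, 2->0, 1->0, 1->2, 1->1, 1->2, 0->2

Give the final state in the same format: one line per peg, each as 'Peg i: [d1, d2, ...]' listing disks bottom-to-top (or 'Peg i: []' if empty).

Answer: Peg 0: [6, 4, 2]
Peg 1: []
Peg 2: [5, 3, 1]

Derivation:
After move 1 (0->2):
Peg 0: [6, 4, 2]
Peg 1: [3]
Peg 2: [5, 1]

After move 2 (0->0):
Peg 0: [6, 4, 2]
Peg 1: [3]
Peg 2: [5, 1]

After move 3 (0->2):
Peg 0: [6, 4, 2]
Peg 1: [3]
Peg 2: [5, 1]

After move 4 (1->1):
Peg 0: [6, 4, 2]
Peg 1: [3]
Peg 2: [5, 1]

After move 5 (2->0):
Peg 0: [6, 4, 2, 1]
Peg 1: [3]
Peg 2: [5]

After move 6 (1->0):
Peg 0: [6, 4, 2, 1]
Peg 1: [3]
Peg 2: [5]

After move 7 (1->2):
Peg 0: [6, 4, 2, 1]
Peg 1: []
Peg 2: [5, 3]

After move 8 (1->1):
Peg 0: [6, 4, 2, 1]
Peg 1: []
Peg 2: [5, 3]

After move 9 (1->2):
Peg 0: [6, 4, 2, 1]
Peg 1: []
Peg 2: [5, 3]

After move 10 (0->2):
Peg 0: [6, 4, 2]
Peg 1: []
Peg 2: [5, 3, 1]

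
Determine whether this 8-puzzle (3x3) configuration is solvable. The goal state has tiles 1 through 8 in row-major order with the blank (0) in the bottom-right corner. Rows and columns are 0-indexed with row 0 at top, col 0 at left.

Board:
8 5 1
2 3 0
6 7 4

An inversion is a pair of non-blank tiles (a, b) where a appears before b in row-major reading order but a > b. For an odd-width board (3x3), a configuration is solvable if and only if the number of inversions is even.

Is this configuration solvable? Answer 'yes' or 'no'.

Answer: no

Derivation:
Inversions (pairs i<j in row-major order where tile[i] > tile[j] > 0): 13
13 is odd, so the puzzle is not solvable.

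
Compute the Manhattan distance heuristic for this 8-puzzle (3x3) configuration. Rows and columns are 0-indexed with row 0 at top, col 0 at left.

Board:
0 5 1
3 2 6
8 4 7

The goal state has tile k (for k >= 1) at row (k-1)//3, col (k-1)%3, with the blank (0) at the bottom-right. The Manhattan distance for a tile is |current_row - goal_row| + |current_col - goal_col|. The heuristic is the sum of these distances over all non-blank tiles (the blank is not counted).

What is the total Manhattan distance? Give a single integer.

Tile 5: at (0,1), goal (1,1), distance |0-1|+|1-1| = 1
Tile 1: at (0,2), goal (0,0), distance |0-0|+|2-0| = 2
Tile 3: at (1,0), goal (0,2), distance |1-0|+|0-2| = 3
Tile 2: at (1,1), goal (0,1), distance |1-0|+|1-1| = 1
Tile 6: at (1,2), goal (1,2), distance |1-1|+|2-2| = 0
Tile 8: at (2,0), goal (2,1), distance |2-2|+|0-1| = 1
Tile 4: at (2,1), goal (1,0), distance |2-1|+|1-0| = 2
Tile 7: at (2,2), goal (2,0), distance |2-2|+|2-0| = 2
Sum: 1 + 2 + 3 + 1 + 0 + 1 + 2 + 2 = 12

Answer: 12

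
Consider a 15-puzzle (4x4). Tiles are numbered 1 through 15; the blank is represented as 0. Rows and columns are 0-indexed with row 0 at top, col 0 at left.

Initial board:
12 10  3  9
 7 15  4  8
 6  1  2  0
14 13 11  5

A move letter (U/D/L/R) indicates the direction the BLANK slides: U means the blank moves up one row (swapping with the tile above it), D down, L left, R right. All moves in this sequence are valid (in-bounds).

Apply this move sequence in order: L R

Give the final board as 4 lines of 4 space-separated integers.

Answer: 12 10  3  9
 7 15  4  8
 6  1  2  0
14 13 11  5

Derivation:
After move 1 (L):
12 10  3  9
 7 15  4  8
 6  1  0  2
14 13 11  5

After move 2 (R):
12 10  3  9
 7 15  4  8
 6  1  2  0
14 13 11  5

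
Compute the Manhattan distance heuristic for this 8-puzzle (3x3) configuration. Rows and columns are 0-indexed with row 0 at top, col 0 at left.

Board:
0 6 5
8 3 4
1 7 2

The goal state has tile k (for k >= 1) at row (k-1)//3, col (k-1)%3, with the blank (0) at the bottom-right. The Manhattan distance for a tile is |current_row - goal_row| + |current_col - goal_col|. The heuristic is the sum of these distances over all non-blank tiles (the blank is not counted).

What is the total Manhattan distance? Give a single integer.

Answer: 16

Derivation:
Tile 6: at (0,1), goal (1,2), distance |0-1|+|1-2| = 2
Tile 5: at (0,2), goal (1,1), distance |0-1|+|2-1| = 2
Tile 8: at (1,0), goal (2,1), distance |1-2|+|0-1| = 2
Tile 3: at (1,1), goal (0,2), distance |1-0|+|1-2| = 2
Tile 4: at (1,2), goal (1,0), distance |1-1|+|2-0| = 2
Tile 1: at (2,0), goal (0,0), distance |2-0|+|0-0| = 2
Tile 7: at (2,1), goal (2,0), distance |2-2|+|1-0| = 1
Tile 2: at (2,2), goal (0,1), distance |2-0|+|2-1| = 3
Sum: 2 + 2 + 2 + 2 + 2 + 2 + 1 + 3 = 16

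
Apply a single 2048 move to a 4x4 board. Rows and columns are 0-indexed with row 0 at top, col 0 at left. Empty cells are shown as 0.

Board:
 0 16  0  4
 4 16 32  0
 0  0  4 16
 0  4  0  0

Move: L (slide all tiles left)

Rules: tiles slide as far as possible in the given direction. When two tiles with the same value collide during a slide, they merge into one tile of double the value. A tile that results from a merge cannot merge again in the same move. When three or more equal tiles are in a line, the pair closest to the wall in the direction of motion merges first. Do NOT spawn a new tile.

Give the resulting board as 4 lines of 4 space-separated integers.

Answer: 16  4  0  0
 4 16 32  0
 4 16  0  0
 4  0  0  0

Derivation:
Slide left:
row 0: [0, 16, 0, 4] -> [16, 4, 0, 0]
row 1: [4, 16, 32, 0] -> [4, 16, 32, 0]
row 2: [0, 0, 4, 16] -> [4, 16, 0, 0]
row 3: [0, 4, 0, 0] -> [4, 0, 0, 0]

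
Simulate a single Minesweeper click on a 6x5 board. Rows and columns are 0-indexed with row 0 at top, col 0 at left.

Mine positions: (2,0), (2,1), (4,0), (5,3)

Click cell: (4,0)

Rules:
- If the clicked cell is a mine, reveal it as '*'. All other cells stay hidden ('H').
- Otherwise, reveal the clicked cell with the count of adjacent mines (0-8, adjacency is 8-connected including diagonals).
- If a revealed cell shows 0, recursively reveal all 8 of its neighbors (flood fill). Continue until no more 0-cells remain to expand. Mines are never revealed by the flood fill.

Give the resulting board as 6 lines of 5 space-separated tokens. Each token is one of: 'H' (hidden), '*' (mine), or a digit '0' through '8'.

H H H H H
H H H H H
H H H H H
H H H H H
* H H H H
H H H H H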